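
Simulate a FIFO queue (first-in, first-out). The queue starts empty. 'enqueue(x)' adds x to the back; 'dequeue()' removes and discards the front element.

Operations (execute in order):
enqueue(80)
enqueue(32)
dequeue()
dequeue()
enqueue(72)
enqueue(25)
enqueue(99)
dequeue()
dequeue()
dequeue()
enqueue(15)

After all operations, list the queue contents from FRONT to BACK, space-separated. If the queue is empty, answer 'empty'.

Answer: 15

Derivation:
enqueue(80): [80]
enqueue(32): [80, 32]
dequeue(): [32]
dequeue(): []
enqueue(72): [72]
enqueue(25): [72, 25]
enqueue(99): [72, 25, 99]
dequeue(): [25, 99]
dequeue(): [99]
dequeue(): []
enqueue(15): [15]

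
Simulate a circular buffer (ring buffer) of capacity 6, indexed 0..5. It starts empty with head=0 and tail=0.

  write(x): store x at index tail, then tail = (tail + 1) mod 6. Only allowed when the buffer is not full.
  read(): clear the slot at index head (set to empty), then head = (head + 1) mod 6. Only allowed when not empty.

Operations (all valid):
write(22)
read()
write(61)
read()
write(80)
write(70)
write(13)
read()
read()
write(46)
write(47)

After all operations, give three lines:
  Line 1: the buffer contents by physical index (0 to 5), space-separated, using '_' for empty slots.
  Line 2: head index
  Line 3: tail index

Answer: 47 _ _ _ 13 46
4
1

Derivation:
write(22): buf=[22 _ _ _ _ _], head=0, tail=1, size=1
read(): buf=[_ _ _ _ _ _], head=1, tail=1, size=0
write(61): buf=[_ 61 _ _ _ _], head=1, tail=2, size=1
read(): buf=[_ _ _ _ _ _], head=2, tail=2, size=0
write(80): buf=[_ _ 80 _ _ _], head=2, tail=3, size=1
write(70): buf=[_ _ 80 70 _ _], head=2, tail=4, size=2
write(13): buf=[_ _ 80 70 13 _], head=2, tail=5, size=3
read(): buf=[_ _ _ 70 13 _], head=3, tail=5, size=2
read(): buf=[_ _ _ _ 13 _], head=4, tail=5, size=1
write(46): buf=[_ _ _ _ 13 46], head=4, tail=0, size=2
write(47): buf=[47 _ _ _ 13 46], head=4, tail=1, size=3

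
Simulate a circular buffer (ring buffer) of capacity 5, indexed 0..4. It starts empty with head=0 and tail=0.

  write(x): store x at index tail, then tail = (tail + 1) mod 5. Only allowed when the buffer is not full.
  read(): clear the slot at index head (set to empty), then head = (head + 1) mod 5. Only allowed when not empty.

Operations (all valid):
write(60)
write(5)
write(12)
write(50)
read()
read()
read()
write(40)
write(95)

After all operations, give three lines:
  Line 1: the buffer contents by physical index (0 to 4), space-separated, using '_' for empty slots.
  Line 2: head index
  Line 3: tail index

Answer: 95 _ _ 50 40
3
1

Derivation:
write(60): buf=[60 _ _ _ _], head=0, tail=1, size=1
write(5): buf=[60 5 _ _ _], head=0, tail=2, size=2
write(12): buf=[60 5 12 _ _], head=0, tail=3, size=3
write(50): buf=[60 5 12 50 _], head=0, tail=4, size=4
read(): buf=[_ 5 12 50 _], head=1, tail=4, size=3
read(): buf=[_ _ 12 50 _], head=2, tail=4, size=2
read(): buf=[_ _ _ 50 _], head=3, tail=4, size=1
write(40): buf=[_ _ _ 50 40], head=3, tail=0, size=2
write(95): buf=[95 _ _ 50 40], head=3, tail=1, size=3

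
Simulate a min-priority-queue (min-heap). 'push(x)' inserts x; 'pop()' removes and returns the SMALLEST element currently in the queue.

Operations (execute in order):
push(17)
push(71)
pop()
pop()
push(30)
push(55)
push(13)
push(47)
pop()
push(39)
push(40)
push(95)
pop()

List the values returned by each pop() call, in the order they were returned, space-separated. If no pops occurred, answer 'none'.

Answer: 17 71 13 30

Derivation:
push(17): heap contents = [17]
push(71): heap contents = [17, 71]
pop() → 17: heap contents = [71]
pop() → 71: heap contents = []
push(30): heap contents = [30]
push(55): heap contents = [30, 55]
push(13): heap contents = [13, 30, 55]
push(47): heap contents = [13, 30, 47, 55]
pop() → 13: heap contents = [30, 47, 55]
push(39): heap contents = [30, 39, 47, 55]
push(40): heap contents = [30, 39, 40, 47, 55]
push(95): heap contents = [30, 39, 40, 47, 55, 95]
pop() → 30: heap contents = [39, 40, 47, 55, 95]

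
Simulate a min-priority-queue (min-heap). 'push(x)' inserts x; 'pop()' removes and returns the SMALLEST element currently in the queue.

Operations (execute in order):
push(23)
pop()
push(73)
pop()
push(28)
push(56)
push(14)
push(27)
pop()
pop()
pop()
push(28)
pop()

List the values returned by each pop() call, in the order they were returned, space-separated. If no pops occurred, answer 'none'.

Answer: 23 73 14 27 28 28

Derivation:
push(23): heap contents = [23]
pop() → 23: heap contents = []
push(73): heap contents = [73]
pop() → 73: heap contents = []
push(28): heap contents = [28]
push(56): heap contents = [28, 56]
push(14): heap contents = [14, 28, 56]
push(27): heap contents = [14, 27, 28, 56]
pop() → 14: heap contents = [27, 28, 56]
pop() → 27: heap contents = [28, 56]
pop() → 28: heap contents = [56]
push(28): heap contents = [28, 56]
pop() → 28: heap contents = [56]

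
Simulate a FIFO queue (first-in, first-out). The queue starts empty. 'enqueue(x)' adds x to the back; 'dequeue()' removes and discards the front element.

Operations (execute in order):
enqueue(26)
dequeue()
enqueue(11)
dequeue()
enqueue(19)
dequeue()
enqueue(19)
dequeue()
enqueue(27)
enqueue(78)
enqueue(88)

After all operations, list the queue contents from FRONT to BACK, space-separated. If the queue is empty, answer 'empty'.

Answer: 27 78 88

Derivation:
enqueue(26): [26]
dequeue(): []
enqueue(11): [11]
dequeue(): []
enqueue(19): [19]
dequeue(): []
enqueue(19): [19]
dequeue(): []
enqueue(27): [27]
enqueue(78): [27, 78]
enqueue(88): [27, 78, 88]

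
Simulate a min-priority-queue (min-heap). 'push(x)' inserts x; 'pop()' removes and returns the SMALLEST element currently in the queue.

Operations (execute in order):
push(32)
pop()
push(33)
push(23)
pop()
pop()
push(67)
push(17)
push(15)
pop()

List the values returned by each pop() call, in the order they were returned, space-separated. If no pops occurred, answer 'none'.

push(32): heap contents = [32]
pop() → 32: heap contents = []
push(33): heap contents = [33]
push(23): heap contents = [23, 33]
pop() → 23: heap contents = [33]
pop() → 33: heap contents = []
push(67): heap contents = [67]
push(17): heap contents = [17, 67]
push(15): heap contents = [15, 17, 67]
pop() → 15: heap contents = [17, 67]

Answer: 32 23 33 15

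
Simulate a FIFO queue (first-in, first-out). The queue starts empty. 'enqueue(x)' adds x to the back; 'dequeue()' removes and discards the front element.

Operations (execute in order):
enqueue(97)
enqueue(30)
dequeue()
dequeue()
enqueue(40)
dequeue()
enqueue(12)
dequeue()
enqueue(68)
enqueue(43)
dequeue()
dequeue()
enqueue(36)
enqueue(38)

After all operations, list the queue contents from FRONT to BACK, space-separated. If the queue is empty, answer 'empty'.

Answer: 36 38

Derivation:
enqueue(97): [97]
enqueue(30): [97, 30]
dequeue(): [30]
dequeue(): []
enqueue(40): [40]
dequeue(): []
enqueue(12): [12]
dequeue(): []
enqueue(68): [68]
enqueue(43): [68, 43]
dequeue(): [43]
dequeue(): []
enqueue(36): [36]
enqueue(38): [36, 38]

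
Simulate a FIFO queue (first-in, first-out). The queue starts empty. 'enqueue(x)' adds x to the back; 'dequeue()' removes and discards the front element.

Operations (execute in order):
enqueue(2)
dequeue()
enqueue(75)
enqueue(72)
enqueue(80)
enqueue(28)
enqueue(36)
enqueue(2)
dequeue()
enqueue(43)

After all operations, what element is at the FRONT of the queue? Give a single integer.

Answer: 72

Derivation:
enqueue(2): queue = [2]
dequeue(): queue = []
enqueue(75): queue = [75]
enqueue(72): queue = [75, 72]
enqueue(80): queue = [75, 72, 80]
enqueue(28): queue = [75, 72, 80, 28]
enqueue(36): queue = [75, 72, 80, 28, 36]
enqueue(2): queue = [75, 72, 80, 28, 36, 2]
dequeue(): queue = [72, 80, 28, 36, 2]
enqueue(43): queue = [72, 80, 28, 36, 2, 43]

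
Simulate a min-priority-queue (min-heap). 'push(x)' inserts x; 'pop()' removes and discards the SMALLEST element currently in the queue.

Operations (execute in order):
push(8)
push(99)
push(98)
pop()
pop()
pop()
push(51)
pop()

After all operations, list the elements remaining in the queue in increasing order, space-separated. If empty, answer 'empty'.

push(8): heap contents = [8]
push(99): heap contents = [8, 99]
push(98): heap contents = [8, 98, 99]
pop() → 8: heap contents = [98, 99]
pop() → 98: heap contents = [99]
pop() → 99: heap contents = []
push(51): heap contents = [51]
pop() → 51: heap contents = []

Answer: empty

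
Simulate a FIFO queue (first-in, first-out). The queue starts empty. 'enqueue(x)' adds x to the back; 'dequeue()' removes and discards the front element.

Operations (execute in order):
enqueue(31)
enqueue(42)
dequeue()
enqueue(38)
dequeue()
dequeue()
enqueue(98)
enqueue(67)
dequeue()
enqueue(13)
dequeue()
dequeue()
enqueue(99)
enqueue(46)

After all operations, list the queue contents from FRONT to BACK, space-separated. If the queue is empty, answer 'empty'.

enqueue(31): [31]
enqueue(42): [31, 42]
dequeue(): [42]
enqueue(38): [42, 38]
dequeue(): [38]
dequeue(): []
enqueue(98): [98]
enqueue(67): [98, 67]
dequeue(): [67]
enqueue(13): [67, 13]
dequeue(): [13]
dequeue(): []
enqueue(99): [99]
enqueue(46): [99, 46]

Answer: 99 46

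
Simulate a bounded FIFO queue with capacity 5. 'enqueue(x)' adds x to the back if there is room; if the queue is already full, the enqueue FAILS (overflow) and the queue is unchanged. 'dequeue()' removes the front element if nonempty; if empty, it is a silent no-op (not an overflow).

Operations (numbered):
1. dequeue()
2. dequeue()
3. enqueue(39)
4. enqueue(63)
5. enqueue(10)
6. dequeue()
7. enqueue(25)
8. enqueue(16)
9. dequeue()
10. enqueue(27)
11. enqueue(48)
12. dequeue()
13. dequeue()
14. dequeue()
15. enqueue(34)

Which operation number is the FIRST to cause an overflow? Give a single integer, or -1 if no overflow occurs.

1. dequeue(): empty, no-op, size=0
2. dequeue(): empty, no-op, size=0
3. enqueue(39): size=1
4. enqueue(63): size=2
5. enqueue(10): size=3
6. dequeue(): size=2
7. enqueue(25): size=3
8. enqueue(16): size=4
9. dequeue(): size=3
10. enqueue(27): size=4
11. enqueue(48): size=5
12. dequeue(): size=4
13. dequeue(): size=3
14. dequeue(): size=2
15. enqueue(34): size=3

Answer: -1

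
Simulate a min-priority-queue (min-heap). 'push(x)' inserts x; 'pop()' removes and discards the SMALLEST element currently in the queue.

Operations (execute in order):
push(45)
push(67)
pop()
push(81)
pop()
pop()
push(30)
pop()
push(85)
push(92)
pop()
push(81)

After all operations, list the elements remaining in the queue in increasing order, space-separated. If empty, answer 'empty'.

Answer: 81 92

Derivation:
push(45): heap contents = [45]
push(67): heap contents = [45, 67]
pop() → 45: heap contents = [67]
push(81): heap contents = [67, 81]
pop() → 67: heap contents = [81]
pop() → 81: heap contents = []
push(30): heap contents = [30]
pop() → 30: heap contents = []
push(85): heap contents = [85]
push(92): heap contents = [85, 92]
pop() → 85: heap contents = [92]
push(81): heap contents = [81, 92]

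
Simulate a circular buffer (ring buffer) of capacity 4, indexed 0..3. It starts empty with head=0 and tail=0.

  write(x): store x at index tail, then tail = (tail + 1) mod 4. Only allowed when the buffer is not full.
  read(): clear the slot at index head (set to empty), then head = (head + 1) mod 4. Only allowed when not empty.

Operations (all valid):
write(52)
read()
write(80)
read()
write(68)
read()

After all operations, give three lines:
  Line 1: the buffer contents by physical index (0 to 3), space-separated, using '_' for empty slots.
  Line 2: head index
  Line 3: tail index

write(52): buf=[52 _ _ _], head=0, tail=1, size=1
read(): buf=[_ _ _ _], head=1, tail=1, size=0
write(80): buf=[_ 80 _ _], head=1, tail=2, size=1
read(): buf=[_ _ _ _], head=2, tail=2, size=0
write(68): buf=[_ _ 68 _], head=2, tail=3, size=1
read(): buf=[_ _ _ _], head=3, tail=3, size=0

Answer: _ _ _ _
3
3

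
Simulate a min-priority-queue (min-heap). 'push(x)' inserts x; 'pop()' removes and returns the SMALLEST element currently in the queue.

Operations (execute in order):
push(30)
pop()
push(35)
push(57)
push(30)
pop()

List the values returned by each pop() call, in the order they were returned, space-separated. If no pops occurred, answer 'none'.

push(30): heap contents = [30]
pop() → 30: heap contents = []
push(35): heap contents = [35]
push(57): heap contents = [35, 57]
push(30): heap contents = [30, 35, 57]
pop() → 30: heap contents = [35, 57]

Answer: 30 30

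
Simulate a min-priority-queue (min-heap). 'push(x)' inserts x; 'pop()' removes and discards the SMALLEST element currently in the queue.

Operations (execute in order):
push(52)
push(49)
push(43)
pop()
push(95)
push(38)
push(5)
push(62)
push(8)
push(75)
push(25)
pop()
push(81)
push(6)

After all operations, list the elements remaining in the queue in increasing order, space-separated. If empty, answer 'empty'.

Answer: 6 8 25 38 49 52 62 75 81 95

Derivation:
push(52): heap contents = [52]
push(49): heap contents = [49, 52]
push(43): heap contents = [43, 49, 52]
pop() → 43: heap contents = [49, 52]
push(95): heap contents = [49, 52, 95]
push(38): heap contents = [38, 49, 52, 95]
push(5): heap contents = [5, 38, 49, 52, 95]
push(62): heap contents = [5, 38, 49, 52, 62, 95]
push(8): heap contents = [5, 8, 38, 49, 52, 62, 95]
push(75): heap contents = [5, 8, 38, 49, 52, 62, 75, 95]
push(25): heap contents = [5, 8, 25, 38, 49, 52, 62, 75, 95]
pop() → 5: heap contents = [8, 25, 38, 49, 52, 62, 75, 95]
push(81): heap contents = [8, 25, 38, 49, 52, 62, 75, 81, 95]
push(6): heap contents = [6, 8, 25, 38, 49, 52, 62, 75, 81, 95]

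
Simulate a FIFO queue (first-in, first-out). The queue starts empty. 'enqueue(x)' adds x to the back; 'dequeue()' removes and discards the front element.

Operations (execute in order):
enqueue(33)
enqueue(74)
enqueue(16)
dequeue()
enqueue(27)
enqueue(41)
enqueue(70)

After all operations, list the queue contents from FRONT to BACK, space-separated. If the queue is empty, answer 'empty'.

Answer: 74 16 27 41 70

Derivation:
enqueue(33): [33]
enqueue(74): [33, 74]
enqueue(16): [33, 74, 16]
dequeue(): [74, 16]
enqueue(27): [74, 16, 27]
enqueue(41): [74, 16, 27, 41]
enqueue(70): [74, 16, 27, 41, 70]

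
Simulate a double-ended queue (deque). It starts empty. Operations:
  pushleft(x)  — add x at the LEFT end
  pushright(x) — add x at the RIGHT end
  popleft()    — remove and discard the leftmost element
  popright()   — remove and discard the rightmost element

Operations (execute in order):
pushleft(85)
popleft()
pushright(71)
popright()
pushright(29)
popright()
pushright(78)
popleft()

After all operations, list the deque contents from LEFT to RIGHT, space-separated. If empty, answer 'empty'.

pushleft(85): [85]
popleft(): []
pushright(71): [71]
popright(): []
pushright(29): [29]
popright(): []
pushright(78): [78]
popleft(): []

Answer: empty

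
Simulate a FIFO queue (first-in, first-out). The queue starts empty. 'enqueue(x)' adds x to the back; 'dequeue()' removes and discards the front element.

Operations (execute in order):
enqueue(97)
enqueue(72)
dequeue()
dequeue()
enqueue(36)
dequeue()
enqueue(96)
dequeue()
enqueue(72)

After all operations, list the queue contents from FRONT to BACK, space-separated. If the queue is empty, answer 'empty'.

Answer: 72

Derivation:
enqueue(97): [97]
enqueue(72): [97, 72]
dequeue(): [72]
dequeue(): []
enqueue(36): [36]
dequeue(): []
enqueue(96): [96]
dequeue(): []
enqueue(72): [72]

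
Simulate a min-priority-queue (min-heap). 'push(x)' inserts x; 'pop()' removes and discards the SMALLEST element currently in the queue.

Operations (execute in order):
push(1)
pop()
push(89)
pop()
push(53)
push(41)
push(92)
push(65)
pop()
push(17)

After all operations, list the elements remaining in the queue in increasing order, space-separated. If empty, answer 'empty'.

Answer: 17 53 65 92

Derivation:
push(1): heap contents = [1]
pop() → 1: heap contents = []
push(89): heap contents = [89]
pop() → 89: heap contents = []
push(53): heap contents = [53]
push(41): heap contents = [41, 53]
push(92): heap contents = [41, 53, 92]
push(65): heap contents = [41, 53, 65, 92]
pop() → 41: heap contents = [53, 65, 92]
push(17): heap contents = [17, 53, 65, 92]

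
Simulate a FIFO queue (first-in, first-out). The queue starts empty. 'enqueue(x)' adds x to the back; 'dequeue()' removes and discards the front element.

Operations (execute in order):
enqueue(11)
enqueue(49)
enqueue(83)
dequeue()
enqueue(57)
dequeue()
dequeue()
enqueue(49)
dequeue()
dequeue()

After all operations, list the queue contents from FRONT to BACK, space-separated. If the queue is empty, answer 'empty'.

enqueue(11): [11]
enqueue(49): [11, 49]
enqueue(83): [11, 49, 83]
dequeue(): [49, 83]
enqueue(57): [49, 83, 57]
dequeue(): [83, 57]
dequeue(): [57]
enqueue(49): [57, 49]
dequeue(): [49]
dequeue(): []

Answer: empty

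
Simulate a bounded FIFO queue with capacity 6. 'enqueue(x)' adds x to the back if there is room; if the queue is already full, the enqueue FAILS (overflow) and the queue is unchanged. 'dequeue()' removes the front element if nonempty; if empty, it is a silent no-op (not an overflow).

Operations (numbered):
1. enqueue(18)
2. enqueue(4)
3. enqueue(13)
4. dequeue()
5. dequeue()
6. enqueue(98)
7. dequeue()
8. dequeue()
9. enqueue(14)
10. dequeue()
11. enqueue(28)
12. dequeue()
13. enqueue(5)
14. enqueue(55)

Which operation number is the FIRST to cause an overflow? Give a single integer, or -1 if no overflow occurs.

1. enqueue(18): size=1
2. enqueue(4): size=2
3. enqueue(13): size=3
4. dequeue(): size=2
5. dequeue(): size=1
6. enqueue(98): size=2
7. dequeue(): size=1
8. dequeue(): size=0
9. enqueue(14): size=1
10. dequeue(): size=0
11. enqueue(28): size=1
12. dequeue(): size=0
13. enqueue(5): size=1
14. enqueue(55): size=2

Answer: -1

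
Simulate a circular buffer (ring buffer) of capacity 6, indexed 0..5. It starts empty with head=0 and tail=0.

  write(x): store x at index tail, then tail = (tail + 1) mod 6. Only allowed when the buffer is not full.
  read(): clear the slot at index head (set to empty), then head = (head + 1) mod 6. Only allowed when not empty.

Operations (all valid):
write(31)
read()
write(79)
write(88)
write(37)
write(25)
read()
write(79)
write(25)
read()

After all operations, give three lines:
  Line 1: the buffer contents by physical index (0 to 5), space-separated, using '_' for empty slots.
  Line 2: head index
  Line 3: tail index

write(31): buf=[31 _ _ _ _ _], head=0, tail=1, size=1
read(): buf=[_ _ _ _ _ _], head=1, tail=1, size=0
write(79): buf=[_ 79 _ _ _ _], head=1, tail=2, size=1
write(88): buf=[_ 79 88 _ _ _], head=1, tail=3, size=2
write(37): buf=[_ 79 88 37 _ _], head=1, tail=4, size=3
write(25): buf=[_ 79 88 37 25 _], head=1, tail=5, size=4
read(): buf=[_ _ 88 37 25 _], head=2, tail=5, size=3
write(79): buf=[_ _ 88 37 25 79], head=2, tail=0, size=4
write(25): buf=[25 _ 88 37 25 79], head=2, tail=1, size=5
read(): buf=[25 _ _ 37 25 79], head=3, tail=1, size=4

Answer: 25 _ _ 37 25 79
3
1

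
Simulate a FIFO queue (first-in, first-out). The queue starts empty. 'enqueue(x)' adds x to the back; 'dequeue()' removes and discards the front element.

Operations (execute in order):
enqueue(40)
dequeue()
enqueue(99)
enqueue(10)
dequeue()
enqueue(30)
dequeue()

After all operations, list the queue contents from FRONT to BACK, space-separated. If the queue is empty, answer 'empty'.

enqueue(40): [40]
dequeue(): []
enqueue(99): [99]
enqueue(10): [99, 10]
dequeue(): [10]
enqueue(30): [10, 30]
dequeue(): [30]

Answer: 30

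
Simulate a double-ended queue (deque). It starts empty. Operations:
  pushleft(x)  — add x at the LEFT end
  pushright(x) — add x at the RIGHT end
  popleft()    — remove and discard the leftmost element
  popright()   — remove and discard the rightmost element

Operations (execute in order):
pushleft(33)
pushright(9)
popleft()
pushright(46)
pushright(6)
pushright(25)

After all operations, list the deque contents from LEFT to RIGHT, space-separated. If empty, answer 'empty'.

pushleft(33): [33]
pushright(9): [33, 9]
popleft(): [9]
pushright(46): [9, 46]
pushright(6): [9, 46, 6]
pushright(25): [9, 46, 6, 25]

Answer: 9 46 6 25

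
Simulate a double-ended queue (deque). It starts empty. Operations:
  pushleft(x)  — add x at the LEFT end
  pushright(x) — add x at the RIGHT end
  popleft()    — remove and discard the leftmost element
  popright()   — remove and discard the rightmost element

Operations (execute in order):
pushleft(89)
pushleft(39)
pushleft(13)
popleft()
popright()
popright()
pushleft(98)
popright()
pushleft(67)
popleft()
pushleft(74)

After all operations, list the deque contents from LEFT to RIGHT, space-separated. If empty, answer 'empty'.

Answer: 74

Derivation:
pushleft(89): [89]
pushleft(39): [39, 89]
pushleft(13): [13, 39, 89]
popleft(): [39, 89]
popright(): [39]
popright(): []
pushleft(98): [98]
popright(): []
pushleft(67): [67]
popleft(): []
pushleft(74): [74]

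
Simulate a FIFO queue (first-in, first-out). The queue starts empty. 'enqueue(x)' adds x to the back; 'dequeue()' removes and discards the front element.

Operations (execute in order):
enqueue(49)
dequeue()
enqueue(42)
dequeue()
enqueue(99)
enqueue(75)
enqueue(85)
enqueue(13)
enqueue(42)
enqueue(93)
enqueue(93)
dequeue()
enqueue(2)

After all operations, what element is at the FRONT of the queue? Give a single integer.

Answer: 75

Derivation:
enqueue(49): queue = [49]
dequeue(): queue = []
enqueue(42): queue = [42]
dequeue(): queue = []
enqueue(99): queue = [99]
enqueue(75): queue = [99, 75]
enqueue(85): queue = [99, 75, 85]
enqueue(13): queue = [99, 75, 85, 13]
enqueue(42): queue = [99, 75, 85, 13, 42]
enqueue(93): queue = [99, 75, 85, 13, 42, 93]
enqueue(93): queue = [99, 75, 85, 13, 42, 93, 93]
dequeue(): queue = [75, 85, 13, 42, 93, 93]
enqueue(2): queue = [75, 85, 13, 42, 93, 93, 2]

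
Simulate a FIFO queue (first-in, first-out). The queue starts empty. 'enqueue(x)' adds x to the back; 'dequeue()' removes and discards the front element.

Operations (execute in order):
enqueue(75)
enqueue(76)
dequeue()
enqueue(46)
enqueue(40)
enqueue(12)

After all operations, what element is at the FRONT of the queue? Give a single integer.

enqueue(75): queue = [75]
enqueue(76): queue = [75, 76]
dequeue(): queue = [76]
enqueue(46): queue = [76, 46]
enqueue(40): queue = [76, 46, 40]
enqueue(12): queue = [76, 46, 40, 12]

Answer: 76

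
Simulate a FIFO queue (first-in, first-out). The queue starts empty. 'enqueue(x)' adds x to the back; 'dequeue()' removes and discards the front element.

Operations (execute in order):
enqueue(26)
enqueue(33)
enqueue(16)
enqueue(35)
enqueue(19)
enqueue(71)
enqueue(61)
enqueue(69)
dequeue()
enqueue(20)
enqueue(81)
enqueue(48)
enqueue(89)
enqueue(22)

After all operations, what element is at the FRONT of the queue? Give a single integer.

Answer: 33

Derivation:
enqueue(26): queue = [26]
enqueue(33): queue = [26, 33]
enqueue(16): queue = [26, 33, 16]
enqueue(35): queue = [26, 33, 16, 35]
enqueue(19): queue = [26, 33, 16, 35, 19]
enqueue(71): queue = [26, 33, 16, 35, 19, 71]
enqueue(61): queue = [26, 33, 16, 35, 19, 71, 61]
enqueue(69): queue = [26, 33, 16, 35, 19, 71, 61, 69]
dequeue(): queue = [33, 16, 35, 19, 71, 61, 69]
enqueue(20): queue = [33, 16, 35, 19, 71, 61, 69, 20]
enqueue(81): queue = [33, 16, 35, 19, 71, 61, 69, 20, 81]
enqueue(48): queue = [33, 16, 35, 19, 71, 61, 69, 20, 81, 48]
enqueue(89): queue = [33, 16, 35, 19, 71, 61, 69, 20, 81, 48, 89]
enqueue(22): queue = [33, 16, 35, 19, 71, 61, 69, 20, 81, 48, 89, 22]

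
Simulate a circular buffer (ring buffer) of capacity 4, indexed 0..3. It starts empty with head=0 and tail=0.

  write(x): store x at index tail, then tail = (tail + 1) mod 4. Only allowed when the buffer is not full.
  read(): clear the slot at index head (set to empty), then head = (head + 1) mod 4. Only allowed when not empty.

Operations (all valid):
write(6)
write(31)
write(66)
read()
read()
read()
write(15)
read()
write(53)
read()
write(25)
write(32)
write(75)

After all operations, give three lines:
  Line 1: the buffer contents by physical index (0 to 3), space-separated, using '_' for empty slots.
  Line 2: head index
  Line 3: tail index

Answer: _ 25 32 75
1
0

Derivation:
write(6): buf=[6 _ _ _], head=0, tail=1, size=1
write(31): buf=[6 31 _ _], head=0, tail=2, size=2
write(66): buf=[6 31 66 _], head=0, tail=3, size=3
read(): buf=[_ 31 66 _], head=1, tail=3, size=2
read(): buf=[_ _ 66 _], head=2, tail=3, size=1
read(): buf=[_ _ _ _], head=3, tail=3, size=0
write(15): buf=[_ _ _ 15], head=3, tail=0, size=1
read(): buf=[_ _ _ _], head=0, tail=0, size=0
write(53): buf=[53 _ _ _], head=0, tail=1, size=1
read(): buf=[_ _ _ _], head=1, tail=1, size=0
write(25): buf=[_ 25 _ _], head=1, tail=2, size=1
write(32): buf=[_ 25 32 _], head=1, tail=3, size=2
write(75): buf=[_ 25 32 75], head=1, tail=0, size=3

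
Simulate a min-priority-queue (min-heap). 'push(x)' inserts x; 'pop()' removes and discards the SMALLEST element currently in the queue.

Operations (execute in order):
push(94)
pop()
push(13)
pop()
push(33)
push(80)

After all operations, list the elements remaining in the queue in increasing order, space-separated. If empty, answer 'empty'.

push(94): heap contents = [94]
pop() → 94: heap contents = []
push(13): heap contents = [13]
pop() → 13: heap contents = []
push(33): heap contents = [33]
push(80): heap contents = [33, 80]

Answer: 33 80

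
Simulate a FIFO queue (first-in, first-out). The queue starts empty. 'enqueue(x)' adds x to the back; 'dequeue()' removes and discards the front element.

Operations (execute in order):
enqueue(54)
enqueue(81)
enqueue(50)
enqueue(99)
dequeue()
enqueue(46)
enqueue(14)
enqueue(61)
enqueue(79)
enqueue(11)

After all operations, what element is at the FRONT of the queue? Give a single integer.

Answer: 81

Derivation:
enqueue(54): queue = [54]
enqueue(81): queue = [54, 81]
enqueue(50): queue = [54, 81, 50]
enqueue(99): queue = [54, 81, 50, 99]
dequeue(): queue = [81, 50, 99]
enqueue(46): queue = [81, 50, 99, 46]
enqueue(14): queue = [81, 50, 99, 46, 14]
enqueue(61): queue = [81, 50, 99, 46, 14, 61]
enqueue(79): queue = [81, 50, 99, 46, 14, 61, 79]
enqueue(11): queue = [81, 50, 99, 46, 14, 61, 79, 11]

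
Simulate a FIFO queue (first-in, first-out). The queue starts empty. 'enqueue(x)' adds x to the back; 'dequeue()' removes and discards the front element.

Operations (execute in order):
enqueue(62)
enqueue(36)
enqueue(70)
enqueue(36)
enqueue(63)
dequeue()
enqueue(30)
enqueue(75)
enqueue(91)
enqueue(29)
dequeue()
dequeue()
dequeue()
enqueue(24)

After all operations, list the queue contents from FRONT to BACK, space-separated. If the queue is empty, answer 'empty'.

Answer: 63 30 75 91 29 24

Derivation:
enqueue(62): [62]
enqueue(36): [62, 36]
enqueue(70): [62, 36, 70]
enqueue(36): [62, 36, 70, 36]
enqueue(63): [62, 36, 70, 36, 63]
dequeue(): [36, 70, 36, 63]
enqueue(30): [36, 70, 36, 63, 30]
enqueue(75): [36, 70, 36, 63, 30, 75]
enqueue(91): [36, 70, 36, 63, 30, 75, 91]
enqueue(29): [36, 70, 36, 63, 30, 75, 91, 29]
dequeue(): [70, 36, 63, 30, 75, 91, 29]
dequeue(): [36, 63, 30, 75, 91, 29]
dequeue(): [63, 30, 75, 91, 29]
enqueue(24): [63, 30, 75, 91, 29, 24]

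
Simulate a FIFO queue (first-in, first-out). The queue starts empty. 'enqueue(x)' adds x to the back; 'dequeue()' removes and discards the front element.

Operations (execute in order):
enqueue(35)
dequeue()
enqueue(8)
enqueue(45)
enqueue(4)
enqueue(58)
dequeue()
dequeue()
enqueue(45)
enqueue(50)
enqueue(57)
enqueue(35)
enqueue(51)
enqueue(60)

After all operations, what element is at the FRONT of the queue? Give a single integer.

Answer: 4

Derivation:
enqueue(35): queue = [35]
dequeue(): queue = []
enqueue(8): queue = [8]
enqueue(45): queue = [8, 45]
enqueue(4): queue = [8, 45, 4]
enqueue(58): queue = [8, 45, 4, 58]
dequeue(): queue = [45, 4, 58]
dequeue(): queue = [4, 58]
enqueue(45): queue = [4, 58, 45]
enqueue(50): queue = [4, 58, 45, 50]
enqueue(57): queue = [4, 58, 45, 50, 57]
enqueue(35): queue = [4, 58, 45, 50, 57, 35]
enqueue(51): queue = [4, 58, 45, 50, 57, 35, 51]
enqueue(60): queue = [4, 58, 45, 50, 57, 35, 51, 60]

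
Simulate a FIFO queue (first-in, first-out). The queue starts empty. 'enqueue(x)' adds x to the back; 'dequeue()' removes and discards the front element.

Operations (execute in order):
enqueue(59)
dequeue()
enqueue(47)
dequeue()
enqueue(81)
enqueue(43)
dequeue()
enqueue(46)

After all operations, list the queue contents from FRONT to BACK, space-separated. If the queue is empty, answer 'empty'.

Answer: 43 46

Derivation:
enqueue(59): [59]
dequeue(): []
enqueue(47): [47]
dequeue(): []
enqueue(81): [81]
enqueue(43): [81, 43]
dequeue(): [43]
enqueue(46): [43, 46]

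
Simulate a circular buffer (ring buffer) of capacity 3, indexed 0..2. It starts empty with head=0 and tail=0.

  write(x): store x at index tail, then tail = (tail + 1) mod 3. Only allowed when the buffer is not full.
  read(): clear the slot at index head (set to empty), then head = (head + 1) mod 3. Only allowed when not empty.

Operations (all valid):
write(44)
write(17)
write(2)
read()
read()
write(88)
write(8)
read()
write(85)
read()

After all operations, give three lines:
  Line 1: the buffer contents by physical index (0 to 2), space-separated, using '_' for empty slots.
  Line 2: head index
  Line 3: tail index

write(44): buf=[44 _ _], head=0, tail=1, size=1
write(17): buf=[44 17 _], head=0, tail=2, size=2
write(2): buf=[44 17 2], head=0, tail=0, size=3
read(): buf=[_ 17 2], head=1, tail=0, size=2
read(): buf=[_ _ 2], head=2, tail=0, size=1
write(88): buf=[88 _ 2], head=2, tail=1, size=2
write(8): buf=[88 8 2], head=2, tail=2, size=3
read(): buf=[88 8 _], head=0, tail=2, size=2
write(85): buf=[88 8 85], head=0, tail=0, size=3
read(): buf=[_ 8 85], head=1, tail=0, size=2

Answer: _ 8 85
1
0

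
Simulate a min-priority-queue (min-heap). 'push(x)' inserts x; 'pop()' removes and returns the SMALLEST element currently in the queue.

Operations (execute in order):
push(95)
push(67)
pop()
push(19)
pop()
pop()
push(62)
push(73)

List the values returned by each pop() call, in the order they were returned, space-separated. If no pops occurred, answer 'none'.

push(95): heap contents = [95]
push(67): heap contents = [67, 95]
pop() → 67: heap contents = [95]
push(19): heap contents = [19, 95]
pop() → 19: heap contents = [95]
pop() → 95: heap contents = []
push(62): heap contents = [62]
push(73): heap contents = [62, 73]

Answer: 67 19 95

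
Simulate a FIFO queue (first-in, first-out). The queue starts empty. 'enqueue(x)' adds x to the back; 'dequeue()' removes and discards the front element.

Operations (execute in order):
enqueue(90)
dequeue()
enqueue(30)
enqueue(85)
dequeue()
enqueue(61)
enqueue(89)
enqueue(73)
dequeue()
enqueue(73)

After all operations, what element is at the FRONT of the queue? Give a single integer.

Answer: 61

Derivation:
enqueue(90): queue = [90]
dequeue(): queue = []
enqueue(30): queue = [30]
enqueue(85): queue = [30, 85]
dequeue(): queue = [85]
enqueue(61): queue = [85, 61]
enqueue(89): queue = [85, 61, 89]
enqueue(73): queue = [85, 61, 89, 73]
dequeue(): queue = [61, 89, 73]
enqueue(73): queue = [61, 89, 73, 73]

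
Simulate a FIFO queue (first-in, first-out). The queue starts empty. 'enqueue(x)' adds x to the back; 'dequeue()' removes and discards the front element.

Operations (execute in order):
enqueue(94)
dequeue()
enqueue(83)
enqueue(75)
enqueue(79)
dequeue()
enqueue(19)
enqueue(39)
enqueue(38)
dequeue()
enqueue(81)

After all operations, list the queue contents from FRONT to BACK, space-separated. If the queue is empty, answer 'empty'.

enqueue(94): [94]
dequeue(): []
enqueue(83): [83]
enqueue(75): [83, 75]
enqueue(79): [83, 75, 79]
dequeue(): [75, 79]
enqueue(19): [75, 79, 19]
enqueue(39): [75, 79, 19, 39]
enqueue(38): [75, 79, 19, 39, 38]
dequeue(): [79, 19, 39, 38]
enqueue(81): [79, 19, 39, 38, 81]

Answer: 79 19 39 38 81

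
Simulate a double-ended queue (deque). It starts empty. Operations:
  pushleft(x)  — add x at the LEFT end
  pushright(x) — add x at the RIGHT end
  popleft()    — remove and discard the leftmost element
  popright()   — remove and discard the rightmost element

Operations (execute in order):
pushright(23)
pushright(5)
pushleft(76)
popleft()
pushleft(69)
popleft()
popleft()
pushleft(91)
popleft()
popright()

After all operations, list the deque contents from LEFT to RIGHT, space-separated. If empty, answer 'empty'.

Answer: empty

Derivation:
pushright(23): [23]
pushright(5): [23, 5]
pushleft(76): [76, 23, 5]
popleft(): [23, 5]
pushleft(69): [69, 23, 5]
popleft(): [23, 5]
popleft(): [5]
pushleft(91): [91, 5]
popleft(): [5]
popright(): []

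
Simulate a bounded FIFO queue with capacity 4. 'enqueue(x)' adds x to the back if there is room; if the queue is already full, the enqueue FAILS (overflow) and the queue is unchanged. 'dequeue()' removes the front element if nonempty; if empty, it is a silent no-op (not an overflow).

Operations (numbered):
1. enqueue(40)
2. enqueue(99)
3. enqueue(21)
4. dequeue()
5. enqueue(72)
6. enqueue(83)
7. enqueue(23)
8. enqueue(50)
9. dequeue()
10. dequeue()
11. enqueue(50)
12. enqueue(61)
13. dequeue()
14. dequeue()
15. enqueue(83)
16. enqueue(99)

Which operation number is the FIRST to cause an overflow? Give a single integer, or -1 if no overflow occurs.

Answer: 7

Derivation:
1. enqueue(40): size=1
2. enqueue(99): size=2
3. enqueue(21): size=3
4. dequeue(): size=2
5. enqueue(72): size=3
6. enqueue(83): size=4
7. enqueue(23): size=4=cap → OVERFLOW (fail)
8. enqueue(50): size=4=cap → OVERFLOW (fail)
9. dequeue(): size=3
10. dequeue(): size=2
11. enqueue(50): size=3
12. enqueue(61): size=4
13. dequeue(): size=3
14. dequeue(): size=2
15. enqueue(83): size=3
16. enqueue(99): size=4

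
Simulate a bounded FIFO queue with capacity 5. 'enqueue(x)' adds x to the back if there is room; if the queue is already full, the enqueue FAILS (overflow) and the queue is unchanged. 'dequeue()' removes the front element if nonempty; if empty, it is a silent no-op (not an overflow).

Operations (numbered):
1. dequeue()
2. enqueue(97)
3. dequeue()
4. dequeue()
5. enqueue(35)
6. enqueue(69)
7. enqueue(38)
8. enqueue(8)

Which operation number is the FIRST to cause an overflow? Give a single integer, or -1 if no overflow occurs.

Answer: -1

Derivation:
1. dequeue(): empty, no-op, size=0
2. enqueue(97): size=1
3. dequeue(): size=0
4. dequeue(): empty, no-op, size=0
5. enqueue(35): size=1
6. enqueue(69): size=2
7. enqueue(38): size=3
8. enqueue(8): size=4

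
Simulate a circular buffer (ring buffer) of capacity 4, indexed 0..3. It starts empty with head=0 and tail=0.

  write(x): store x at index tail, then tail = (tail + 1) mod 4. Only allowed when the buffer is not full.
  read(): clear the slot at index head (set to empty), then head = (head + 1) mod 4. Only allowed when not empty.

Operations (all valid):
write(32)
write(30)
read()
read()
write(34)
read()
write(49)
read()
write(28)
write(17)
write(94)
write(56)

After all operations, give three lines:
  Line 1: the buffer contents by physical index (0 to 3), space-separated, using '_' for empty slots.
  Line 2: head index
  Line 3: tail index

Answer: 28 17 94 56
0
0

Derivation:
write(32): buf=[32 _ _ _], head=0, tail=1, size=1
write(30): buf=[32 30 _ _], head=0, tail=2, size=2
read(): buf=[_ 30 _ _], head=1, tail=2, size=1
read(): buf=[_ _ _ _], head=2, tail=2, size=0
write(34): buf=[_ _ 34 _], head=2, tail=3, size=1
read(): buf=[_ _ _ _], head=3, tail=3, size=0
write(49): buf=[_ _ _ 49], head=3, tail=0, size=1
read(): buf=[_ _ _ _], head=0, tail=0, size=0
write(28): buf=[28 _ _ _], head=0, tail=1, size=1
write(17): buf=[28 17 _ _], head=0, tail=2, size=2
write(94): buf=[28 17 94 _], head=0, tail=3, size=3
write(56): buf=[28 17 94 56], head=0, tail=0, size=4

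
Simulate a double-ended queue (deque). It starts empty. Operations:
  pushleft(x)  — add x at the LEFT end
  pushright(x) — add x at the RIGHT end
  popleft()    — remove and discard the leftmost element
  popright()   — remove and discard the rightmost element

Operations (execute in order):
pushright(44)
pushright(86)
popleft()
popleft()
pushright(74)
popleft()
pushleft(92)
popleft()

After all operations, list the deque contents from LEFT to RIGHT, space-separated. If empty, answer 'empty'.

Answer: empty

Derivation:
pushright(44): [44]
pushright(86): [44, 86]
popleft(): [86]
popleft(): []
pushright(74): [74]
popleft(): []
pushleft(92): [92]
popleft(): []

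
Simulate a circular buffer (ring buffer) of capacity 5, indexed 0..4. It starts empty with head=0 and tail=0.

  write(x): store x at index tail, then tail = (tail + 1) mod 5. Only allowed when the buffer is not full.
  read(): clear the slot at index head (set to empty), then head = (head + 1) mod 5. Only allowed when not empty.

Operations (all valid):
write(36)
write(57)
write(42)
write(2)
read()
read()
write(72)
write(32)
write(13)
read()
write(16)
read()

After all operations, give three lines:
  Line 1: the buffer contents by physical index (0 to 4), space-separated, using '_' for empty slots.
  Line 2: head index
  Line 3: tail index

Answer: 32 13 16 _ 72
4
3

Derivation:
write(36): buf=[36 _ _ _ _], head=0, tail=1, size=1
write(57): buf=[36 57 _ _ _], head=0, tail=2, size=2
write(42): buf=[36 57 42 _ _], head=0, tail=3, size=3
write(2): buf=[36 57 42 2 _], head=0, tail=4, size=4
read(): buf=[_ 57 42 2 _], head=1, tail=4, size=3
read(): buf=[_ _ 42 2 _], head=2, tail=4, size=2
write(72): buf=[_ _ 42 2 72], head=2, tail=0, size=3
write(32): buf=[32 _ 42 2 72], head=2, tail=1, size=4
write(13): buf=[32 13 42 2 72], head=2, tail=2, size=5
read(): buf=[32 13 _ 2 72], head=3, tail=2, size=4
write(16): buf=[32 13 16 2 72], head=3, tail=3, size=5
read(): buf=[32 13 16 _ 72], head=4, tail=3, size=4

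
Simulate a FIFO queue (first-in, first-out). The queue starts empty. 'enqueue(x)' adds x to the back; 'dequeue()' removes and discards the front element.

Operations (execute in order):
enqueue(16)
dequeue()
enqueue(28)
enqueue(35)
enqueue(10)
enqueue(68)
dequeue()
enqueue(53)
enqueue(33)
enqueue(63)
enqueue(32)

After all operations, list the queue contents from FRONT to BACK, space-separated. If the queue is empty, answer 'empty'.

Answer: 35 10 68 53 33 63 32

Derivation:
enqueue(16): [16]
dequeue(): []
enqueue(28): [28]
enqueue(35): [28, 35]
enqueue(10): [28, 35, 10]
enqueue(68): [28, 35, 10, 68]
dequeue(): [35, 10, 68]
enqueue(53): [35, 10, 68, 53]
enqueue(33): [35, 10, 68, 53, 33]
enqueue(63): [35, 10, 68, 53, 33, 63]
enqueue(32): [35, 10, 68, 53, 33, 63, 32]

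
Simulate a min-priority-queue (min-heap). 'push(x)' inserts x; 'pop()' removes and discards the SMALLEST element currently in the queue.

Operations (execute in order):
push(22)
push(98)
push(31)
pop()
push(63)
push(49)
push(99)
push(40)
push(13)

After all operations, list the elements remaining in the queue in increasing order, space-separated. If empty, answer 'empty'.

Answer: 13 31 40 49 63 98 99

Derivation:
push(22): heap contents = [22]
push(98): heap contents = [22, 98]
push(31): heap contents = [22, 31, 98]
pop() → 22: heap contents = [31, 98]
push(63): heap contents = [31, 63, 98]
push(49): heap contents = [31, 49, 63, 98]
push(99): heap contents = [31, 49, 63, 98, 99]
push(40): heap contents = [31, 40, 49, 63, 98, 99]
push(13): heap contents = [13, 31, 40, 49, 63, 98, 99]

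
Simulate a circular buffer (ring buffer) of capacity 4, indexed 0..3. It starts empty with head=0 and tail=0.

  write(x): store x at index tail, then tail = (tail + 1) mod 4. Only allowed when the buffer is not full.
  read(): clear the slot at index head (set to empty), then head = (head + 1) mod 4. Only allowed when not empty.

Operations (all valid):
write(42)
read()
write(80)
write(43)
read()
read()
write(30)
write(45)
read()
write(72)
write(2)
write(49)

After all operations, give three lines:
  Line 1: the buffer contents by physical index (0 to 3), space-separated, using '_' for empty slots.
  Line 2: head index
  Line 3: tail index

write(42): buf=[42 _ _ _], head=0, tail=1, size=1
read(): buf=[_ _ _ _], head=1, tail=1, size=0
write(80): buf=[_ 80 _ _], head=1, tail=2, size=1
write(43): buf=[_ 80 43 _], head=1, tail=3, size=2
read(): buf=[_ _ 43 _], head=2, tail=3, size=1
read(): buf=[_ _ _ _], head=3, tail=3, size=0
write(30): buf=[_ _ _ 30], head=3, tail=0, size=1
write(45): buf=[45 _ _ 30], head=3, tail=1, size=2
read(): buf=[45 _ _ _], head=0, tail=1, size=1
write(72): buf=[45 72 _ _], head=0, tail=2, size=2
write(2): buf=[45 72 2 _], head=0, tail=3, size=3
write(49): buf=[45 72 2 49], head=0, tail=0, size=4

Answer: 45 72 2 49
0
0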